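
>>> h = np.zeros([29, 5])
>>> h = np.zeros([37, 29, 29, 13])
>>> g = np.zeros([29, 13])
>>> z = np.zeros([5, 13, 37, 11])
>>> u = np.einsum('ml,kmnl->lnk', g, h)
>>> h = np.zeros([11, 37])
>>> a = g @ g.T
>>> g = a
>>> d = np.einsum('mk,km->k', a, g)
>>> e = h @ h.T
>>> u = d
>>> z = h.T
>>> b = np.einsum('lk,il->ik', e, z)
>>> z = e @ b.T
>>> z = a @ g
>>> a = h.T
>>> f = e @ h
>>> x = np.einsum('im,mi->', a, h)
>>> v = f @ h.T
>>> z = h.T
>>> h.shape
(11, 37)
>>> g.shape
(29, 29)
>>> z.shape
(37, 11)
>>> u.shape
(29,)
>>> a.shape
(37, 11)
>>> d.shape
(29,)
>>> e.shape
(11, 11)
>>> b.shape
(37, 11)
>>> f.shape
(11, 37)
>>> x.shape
()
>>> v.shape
(11, 11)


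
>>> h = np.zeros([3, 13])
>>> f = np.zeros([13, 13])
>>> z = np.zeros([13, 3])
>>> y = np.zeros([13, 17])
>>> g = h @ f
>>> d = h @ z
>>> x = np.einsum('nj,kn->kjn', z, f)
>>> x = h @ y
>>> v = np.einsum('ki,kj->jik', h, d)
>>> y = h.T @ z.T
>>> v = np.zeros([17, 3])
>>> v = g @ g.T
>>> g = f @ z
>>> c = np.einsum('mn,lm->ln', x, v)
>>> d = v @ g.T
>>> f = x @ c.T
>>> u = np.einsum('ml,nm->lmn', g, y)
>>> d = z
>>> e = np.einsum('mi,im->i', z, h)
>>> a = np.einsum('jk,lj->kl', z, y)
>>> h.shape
(3, 13)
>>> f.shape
(3, 3)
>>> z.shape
(13, 3)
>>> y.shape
(13, 13)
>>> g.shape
(13, 3)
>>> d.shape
(13, 3)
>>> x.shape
(3, 17)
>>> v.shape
(3, 3)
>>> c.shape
(3, 17)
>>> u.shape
(3, 13, 13)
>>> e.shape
(3,)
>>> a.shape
(3, 13)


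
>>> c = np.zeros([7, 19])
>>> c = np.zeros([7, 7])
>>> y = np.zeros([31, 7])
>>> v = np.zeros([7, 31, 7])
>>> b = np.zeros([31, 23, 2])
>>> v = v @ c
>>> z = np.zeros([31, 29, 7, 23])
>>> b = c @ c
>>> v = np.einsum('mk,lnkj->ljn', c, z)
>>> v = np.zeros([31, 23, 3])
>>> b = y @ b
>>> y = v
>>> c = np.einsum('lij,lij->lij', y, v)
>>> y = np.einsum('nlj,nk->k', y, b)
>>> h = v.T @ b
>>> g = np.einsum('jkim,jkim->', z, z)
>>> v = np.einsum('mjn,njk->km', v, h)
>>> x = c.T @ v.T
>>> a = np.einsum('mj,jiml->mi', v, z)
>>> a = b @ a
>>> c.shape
(31, 23, 3)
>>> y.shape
(7,)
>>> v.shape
(7, 31)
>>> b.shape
(31, 7)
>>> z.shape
(31, 29, 7, 23)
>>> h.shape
(3, 23, 7)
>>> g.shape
()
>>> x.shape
(3, 23, 7)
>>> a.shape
(31, 29)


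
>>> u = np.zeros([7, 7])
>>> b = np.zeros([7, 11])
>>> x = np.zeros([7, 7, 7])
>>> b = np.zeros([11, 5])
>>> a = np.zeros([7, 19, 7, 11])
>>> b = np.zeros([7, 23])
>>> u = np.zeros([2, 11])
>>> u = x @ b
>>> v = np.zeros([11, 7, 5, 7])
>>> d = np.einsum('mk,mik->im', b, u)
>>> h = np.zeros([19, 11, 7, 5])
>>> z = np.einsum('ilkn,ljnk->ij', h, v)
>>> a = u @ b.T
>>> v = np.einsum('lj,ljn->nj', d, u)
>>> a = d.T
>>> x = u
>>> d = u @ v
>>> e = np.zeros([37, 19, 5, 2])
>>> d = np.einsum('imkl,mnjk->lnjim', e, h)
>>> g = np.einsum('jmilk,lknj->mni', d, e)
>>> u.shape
(7, 7, 23)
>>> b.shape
(7, 23)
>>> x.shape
(7, 7, 23)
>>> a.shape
(7, 7)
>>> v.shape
(23, 7)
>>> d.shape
(2, 11, 7, 37, 19)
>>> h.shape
(19, 11, 7, 5)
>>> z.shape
(19, 7)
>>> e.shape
(37, 19, 5, 2)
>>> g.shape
(11, 5, 7)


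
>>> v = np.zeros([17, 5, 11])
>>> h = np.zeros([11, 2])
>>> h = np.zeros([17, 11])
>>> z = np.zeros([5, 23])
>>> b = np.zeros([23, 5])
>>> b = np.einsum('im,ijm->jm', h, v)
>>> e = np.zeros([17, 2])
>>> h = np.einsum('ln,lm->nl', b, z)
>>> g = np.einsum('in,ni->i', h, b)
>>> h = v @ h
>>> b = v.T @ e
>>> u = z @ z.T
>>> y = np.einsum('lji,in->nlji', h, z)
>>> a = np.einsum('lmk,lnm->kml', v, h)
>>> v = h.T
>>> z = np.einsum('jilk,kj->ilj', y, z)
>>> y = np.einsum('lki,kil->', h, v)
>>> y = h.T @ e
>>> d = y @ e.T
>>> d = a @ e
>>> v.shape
(5, 5, 17)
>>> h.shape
(17, 5, 5)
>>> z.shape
(17, 5, 23)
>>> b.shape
(11, 5, 2)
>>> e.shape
(17, 2)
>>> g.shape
(11,)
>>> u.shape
(5, 5)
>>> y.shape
(5, 5, 2)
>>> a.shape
(11, 5, 17)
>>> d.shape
(11, 5, 2)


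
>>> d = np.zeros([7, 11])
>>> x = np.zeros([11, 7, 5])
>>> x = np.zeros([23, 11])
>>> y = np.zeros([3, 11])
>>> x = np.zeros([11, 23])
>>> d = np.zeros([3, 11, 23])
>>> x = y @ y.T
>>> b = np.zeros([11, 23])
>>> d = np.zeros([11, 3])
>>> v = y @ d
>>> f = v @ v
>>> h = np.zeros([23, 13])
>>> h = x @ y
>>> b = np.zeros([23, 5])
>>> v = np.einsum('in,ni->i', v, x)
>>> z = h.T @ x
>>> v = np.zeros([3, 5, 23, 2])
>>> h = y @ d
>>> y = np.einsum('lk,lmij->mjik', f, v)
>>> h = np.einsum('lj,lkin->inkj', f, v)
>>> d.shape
(11, 3)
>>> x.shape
(3, 3)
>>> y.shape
(5, 2, 23, 3)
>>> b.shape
(23, 5)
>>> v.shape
(3, 5, 23, 2)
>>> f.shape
(3, 3)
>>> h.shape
(23, 2, 5, 3)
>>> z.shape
(11, 3)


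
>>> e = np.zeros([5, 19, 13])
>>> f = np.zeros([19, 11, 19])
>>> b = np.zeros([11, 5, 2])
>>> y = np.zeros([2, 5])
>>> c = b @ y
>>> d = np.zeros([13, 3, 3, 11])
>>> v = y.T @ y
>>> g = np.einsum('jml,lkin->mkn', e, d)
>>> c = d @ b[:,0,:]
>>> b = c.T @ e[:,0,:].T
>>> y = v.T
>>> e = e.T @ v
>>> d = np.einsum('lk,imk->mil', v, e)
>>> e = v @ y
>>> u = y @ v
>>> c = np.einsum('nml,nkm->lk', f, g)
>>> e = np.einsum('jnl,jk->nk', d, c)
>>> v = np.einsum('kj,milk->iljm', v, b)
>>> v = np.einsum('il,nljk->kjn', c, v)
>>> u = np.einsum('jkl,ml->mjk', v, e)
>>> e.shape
(13, 3)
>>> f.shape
(19, 11, 19)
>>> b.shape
(2, 3, 3, 5)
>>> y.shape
(5, 5)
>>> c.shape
(19, 3)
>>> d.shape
(19, 13, 5)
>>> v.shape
(2, 5, 3)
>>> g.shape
(19, 3, 11)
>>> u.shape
(13, 2, 5)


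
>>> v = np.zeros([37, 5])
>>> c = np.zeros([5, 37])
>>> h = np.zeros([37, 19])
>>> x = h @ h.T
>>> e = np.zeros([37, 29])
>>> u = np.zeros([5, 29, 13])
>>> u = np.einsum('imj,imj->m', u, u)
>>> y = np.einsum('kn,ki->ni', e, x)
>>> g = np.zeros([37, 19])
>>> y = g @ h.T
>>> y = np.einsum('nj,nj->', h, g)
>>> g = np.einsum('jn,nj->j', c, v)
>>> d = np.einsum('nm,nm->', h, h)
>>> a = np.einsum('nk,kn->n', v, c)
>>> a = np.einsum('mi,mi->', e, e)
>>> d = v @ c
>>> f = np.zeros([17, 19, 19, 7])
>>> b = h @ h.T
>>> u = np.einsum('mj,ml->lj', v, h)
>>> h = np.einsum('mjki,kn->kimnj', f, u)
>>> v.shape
(37, 5)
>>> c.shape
(5, 37)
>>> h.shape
(19, 7, 17, 5, 19)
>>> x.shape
(37, 37)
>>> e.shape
(37, 29)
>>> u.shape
(19, 5)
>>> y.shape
()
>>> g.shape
(5,)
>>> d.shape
(37, 37)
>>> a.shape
()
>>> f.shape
(17, 19, 19, 7)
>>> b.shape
(37, 37)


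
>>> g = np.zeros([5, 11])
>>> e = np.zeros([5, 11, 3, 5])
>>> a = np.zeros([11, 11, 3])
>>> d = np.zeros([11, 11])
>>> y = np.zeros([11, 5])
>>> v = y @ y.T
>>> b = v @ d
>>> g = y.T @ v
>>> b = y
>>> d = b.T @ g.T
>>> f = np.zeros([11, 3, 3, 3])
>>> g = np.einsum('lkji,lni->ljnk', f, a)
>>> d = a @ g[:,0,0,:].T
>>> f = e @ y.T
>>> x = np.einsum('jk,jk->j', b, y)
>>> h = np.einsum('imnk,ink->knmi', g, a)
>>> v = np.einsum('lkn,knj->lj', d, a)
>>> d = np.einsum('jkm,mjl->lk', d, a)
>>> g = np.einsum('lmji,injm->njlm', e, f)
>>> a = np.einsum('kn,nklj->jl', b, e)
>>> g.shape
(11, 3, 5, 11)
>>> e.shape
(5, 11, 3, 5)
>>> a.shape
(5, 3)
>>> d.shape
(3, 11)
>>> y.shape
(11, 5)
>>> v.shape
(11, 3)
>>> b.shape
(11, 5)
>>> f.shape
(5, 11, 3, 11)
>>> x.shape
(11,)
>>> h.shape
(3, 11, 3, 11)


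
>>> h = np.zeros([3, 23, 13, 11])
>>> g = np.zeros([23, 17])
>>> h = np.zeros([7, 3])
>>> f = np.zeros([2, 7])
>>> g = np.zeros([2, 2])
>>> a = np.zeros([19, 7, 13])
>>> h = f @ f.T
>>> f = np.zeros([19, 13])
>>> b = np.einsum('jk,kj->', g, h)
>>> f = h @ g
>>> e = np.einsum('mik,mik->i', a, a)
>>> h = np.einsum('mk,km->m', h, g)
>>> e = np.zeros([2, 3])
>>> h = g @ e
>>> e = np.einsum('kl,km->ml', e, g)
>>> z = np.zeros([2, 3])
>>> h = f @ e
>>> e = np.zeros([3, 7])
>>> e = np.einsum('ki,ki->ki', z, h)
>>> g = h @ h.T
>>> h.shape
(2, 3)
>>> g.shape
(2, 2)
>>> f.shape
(2, 2)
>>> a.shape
(19, 7, 13)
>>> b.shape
()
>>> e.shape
(2, 3)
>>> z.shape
(2, 3)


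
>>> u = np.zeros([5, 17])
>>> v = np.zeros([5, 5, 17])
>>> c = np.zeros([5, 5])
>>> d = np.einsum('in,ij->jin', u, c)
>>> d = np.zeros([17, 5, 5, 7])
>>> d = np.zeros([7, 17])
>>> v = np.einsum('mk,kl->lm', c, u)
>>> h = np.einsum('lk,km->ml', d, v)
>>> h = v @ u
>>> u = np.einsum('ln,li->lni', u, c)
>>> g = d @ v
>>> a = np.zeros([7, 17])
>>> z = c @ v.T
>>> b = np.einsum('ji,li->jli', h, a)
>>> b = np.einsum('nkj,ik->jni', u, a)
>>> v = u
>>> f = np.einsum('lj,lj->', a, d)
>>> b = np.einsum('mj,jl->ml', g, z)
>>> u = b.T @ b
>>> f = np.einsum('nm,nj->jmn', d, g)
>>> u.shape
(17, 17)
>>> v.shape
(5, 17, 5)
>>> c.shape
(5, 5)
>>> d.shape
(7, 17)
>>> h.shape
(17, 17)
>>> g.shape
(7, 5)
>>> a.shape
(7, 17)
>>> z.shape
(5, 17)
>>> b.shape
(7, 17)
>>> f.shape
(5, 17, 7)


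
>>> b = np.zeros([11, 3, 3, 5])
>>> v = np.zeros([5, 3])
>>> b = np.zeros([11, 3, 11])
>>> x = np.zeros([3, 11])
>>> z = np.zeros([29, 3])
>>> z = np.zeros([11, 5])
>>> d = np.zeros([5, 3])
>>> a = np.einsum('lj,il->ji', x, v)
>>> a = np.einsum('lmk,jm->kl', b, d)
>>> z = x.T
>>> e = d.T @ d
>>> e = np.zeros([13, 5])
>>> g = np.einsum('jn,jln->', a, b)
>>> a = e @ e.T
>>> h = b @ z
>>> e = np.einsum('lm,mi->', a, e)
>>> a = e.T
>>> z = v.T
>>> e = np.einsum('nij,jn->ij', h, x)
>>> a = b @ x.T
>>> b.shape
(11, 3, 11)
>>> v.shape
(5, 3)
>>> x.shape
(3, 11)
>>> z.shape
(3, 5)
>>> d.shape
(5, 3)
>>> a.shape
(11, 3, 3)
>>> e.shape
(3, 3)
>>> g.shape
()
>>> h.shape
(11, 3, 3)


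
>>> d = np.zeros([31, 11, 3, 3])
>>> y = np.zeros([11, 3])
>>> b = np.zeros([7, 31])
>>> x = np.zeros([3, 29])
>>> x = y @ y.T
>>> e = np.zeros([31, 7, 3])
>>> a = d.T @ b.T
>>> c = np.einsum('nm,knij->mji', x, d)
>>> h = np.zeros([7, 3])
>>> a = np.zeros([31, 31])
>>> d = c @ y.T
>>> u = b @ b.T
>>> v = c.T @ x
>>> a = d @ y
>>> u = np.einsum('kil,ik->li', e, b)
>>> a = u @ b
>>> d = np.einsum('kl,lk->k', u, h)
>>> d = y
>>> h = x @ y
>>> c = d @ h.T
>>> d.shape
(11, 3)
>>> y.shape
(11, 3)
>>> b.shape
(7, 31)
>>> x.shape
(11, 11)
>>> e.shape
(31, 7, 3)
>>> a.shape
(3, 31)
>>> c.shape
(11, 11)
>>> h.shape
(11, 3)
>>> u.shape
(3, 7)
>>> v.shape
(3, 3, 11)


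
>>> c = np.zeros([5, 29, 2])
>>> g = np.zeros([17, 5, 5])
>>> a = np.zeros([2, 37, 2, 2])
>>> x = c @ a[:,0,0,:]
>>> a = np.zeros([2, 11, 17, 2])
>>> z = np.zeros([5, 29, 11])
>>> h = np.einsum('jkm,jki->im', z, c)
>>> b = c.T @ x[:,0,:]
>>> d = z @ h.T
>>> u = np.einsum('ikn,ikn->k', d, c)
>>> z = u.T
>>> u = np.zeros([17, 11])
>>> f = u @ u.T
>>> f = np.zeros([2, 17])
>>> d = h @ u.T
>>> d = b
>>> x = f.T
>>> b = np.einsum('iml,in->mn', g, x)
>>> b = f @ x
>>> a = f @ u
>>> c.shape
(5, 29, 2)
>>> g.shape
(17, 5, 5)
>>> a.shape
(2, 11)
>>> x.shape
(17, 2)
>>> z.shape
(29,)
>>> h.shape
(2, 11)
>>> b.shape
(2, 2)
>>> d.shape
(2, 29, 2)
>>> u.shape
(17, 11)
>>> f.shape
(2, 17)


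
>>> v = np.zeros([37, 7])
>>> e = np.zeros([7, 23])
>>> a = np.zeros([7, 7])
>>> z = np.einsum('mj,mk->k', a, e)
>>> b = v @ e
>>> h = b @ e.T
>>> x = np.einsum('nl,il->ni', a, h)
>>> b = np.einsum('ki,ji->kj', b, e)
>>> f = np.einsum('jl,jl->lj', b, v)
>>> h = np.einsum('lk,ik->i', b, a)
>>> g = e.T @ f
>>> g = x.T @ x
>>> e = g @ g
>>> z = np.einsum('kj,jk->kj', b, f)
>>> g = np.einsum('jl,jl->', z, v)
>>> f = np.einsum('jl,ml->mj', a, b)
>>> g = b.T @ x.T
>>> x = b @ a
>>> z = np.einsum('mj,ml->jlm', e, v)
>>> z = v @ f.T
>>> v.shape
(37, 7)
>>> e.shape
(37, 37)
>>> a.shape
(7, 7)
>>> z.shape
(37, 37)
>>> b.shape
(37, 7)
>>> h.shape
(7,)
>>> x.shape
(37, 7)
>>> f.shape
(37, 7)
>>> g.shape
(7, 7)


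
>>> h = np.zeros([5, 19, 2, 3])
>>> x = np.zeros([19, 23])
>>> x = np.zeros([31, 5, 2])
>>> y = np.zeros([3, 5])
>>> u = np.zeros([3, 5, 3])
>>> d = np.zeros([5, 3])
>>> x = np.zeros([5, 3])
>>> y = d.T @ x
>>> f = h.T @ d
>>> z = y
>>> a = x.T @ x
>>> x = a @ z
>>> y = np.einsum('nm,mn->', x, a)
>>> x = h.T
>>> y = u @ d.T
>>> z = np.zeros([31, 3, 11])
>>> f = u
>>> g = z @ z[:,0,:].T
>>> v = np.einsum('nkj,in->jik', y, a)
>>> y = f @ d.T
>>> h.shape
(5, 19, 2, 3)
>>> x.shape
(3, 2, 19, 5)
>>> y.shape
(3, 5, 5)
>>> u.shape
(3, 5, 3)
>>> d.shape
(5, 3)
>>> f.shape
(3, 5, 3)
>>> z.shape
(31, 3, 11)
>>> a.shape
(3, 3)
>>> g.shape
(31, 3, 31)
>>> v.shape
(5, 3, 5)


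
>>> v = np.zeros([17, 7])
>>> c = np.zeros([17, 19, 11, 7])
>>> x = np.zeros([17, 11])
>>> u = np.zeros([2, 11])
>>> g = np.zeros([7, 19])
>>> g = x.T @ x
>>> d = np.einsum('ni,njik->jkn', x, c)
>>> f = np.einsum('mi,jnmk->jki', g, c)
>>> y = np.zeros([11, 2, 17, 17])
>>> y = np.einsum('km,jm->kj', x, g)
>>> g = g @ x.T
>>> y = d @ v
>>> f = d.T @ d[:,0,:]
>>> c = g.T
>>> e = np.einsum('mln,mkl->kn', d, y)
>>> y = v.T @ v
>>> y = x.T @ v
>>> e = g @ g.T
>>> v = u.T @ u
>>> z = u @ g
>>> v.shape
(11, 11)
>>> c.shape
(17, 11)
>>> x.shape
(17, 11)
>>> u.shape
(2, 11)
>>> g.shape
(11, 17)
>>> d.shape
(19, 7, 17)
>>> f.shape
(17, 7, 17)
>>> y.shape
(11, 7)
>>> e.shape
(11, 11)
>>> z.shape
(2, 17)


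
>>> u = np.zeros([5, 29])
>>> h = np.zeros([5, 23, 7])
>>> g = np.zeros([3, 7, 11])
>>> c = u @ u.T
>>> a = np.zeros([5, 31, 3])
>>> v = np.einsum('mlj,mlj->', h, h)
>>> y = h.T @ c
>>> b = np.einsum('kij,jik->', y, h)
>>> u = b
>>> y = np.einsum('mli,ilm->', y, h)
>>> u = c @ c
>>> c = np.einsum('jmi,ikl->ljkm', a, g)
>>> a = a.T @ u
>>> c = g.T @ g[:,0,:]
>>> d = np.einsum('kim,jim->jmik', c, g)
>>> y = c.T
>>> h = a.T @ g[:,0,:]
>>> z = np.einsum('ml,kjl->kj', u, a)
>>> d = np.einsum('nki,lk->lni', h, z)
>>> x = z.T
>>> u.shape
(5, 5)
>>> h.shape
(5, 31, 11)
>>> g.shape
(3, 7, 11)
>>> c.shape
(11, 7, 11)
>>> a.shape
(3, 31, 5)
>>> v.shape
()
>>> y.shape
(11, 7, 11)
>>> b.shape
()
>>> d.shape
(3, 5, 11)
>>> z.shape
(3, 31)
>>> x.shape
(31, 3)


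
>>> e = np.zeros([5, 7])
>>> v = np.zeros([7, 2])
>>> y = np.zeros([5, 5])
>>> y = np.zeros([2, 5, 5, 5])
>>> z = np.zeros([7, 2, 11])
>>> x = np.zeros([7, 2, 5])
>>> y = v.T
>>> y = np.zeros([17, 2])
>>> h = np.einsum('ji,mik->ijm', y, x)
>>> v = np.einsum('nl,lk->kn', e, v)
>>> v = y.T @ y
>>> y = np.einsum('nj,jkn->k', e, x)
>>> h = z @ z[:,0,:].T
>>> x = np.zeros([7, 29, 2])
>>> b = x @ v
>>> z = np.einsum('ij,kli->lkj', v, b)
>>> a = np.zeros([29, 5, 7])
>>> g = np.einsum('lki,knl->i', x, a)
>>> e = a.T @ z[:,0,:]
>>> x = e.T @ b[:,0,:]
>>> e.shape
(7, 5, 2)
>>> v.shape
(2, 2)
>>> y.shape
(2,)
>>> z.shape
(29, 7, 2)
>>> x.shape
(2, 5, 2)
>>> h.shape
(7, 2, 7)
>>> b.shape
(7, 29, 2)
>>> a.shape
(29, 5, 7)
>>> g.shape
(2,)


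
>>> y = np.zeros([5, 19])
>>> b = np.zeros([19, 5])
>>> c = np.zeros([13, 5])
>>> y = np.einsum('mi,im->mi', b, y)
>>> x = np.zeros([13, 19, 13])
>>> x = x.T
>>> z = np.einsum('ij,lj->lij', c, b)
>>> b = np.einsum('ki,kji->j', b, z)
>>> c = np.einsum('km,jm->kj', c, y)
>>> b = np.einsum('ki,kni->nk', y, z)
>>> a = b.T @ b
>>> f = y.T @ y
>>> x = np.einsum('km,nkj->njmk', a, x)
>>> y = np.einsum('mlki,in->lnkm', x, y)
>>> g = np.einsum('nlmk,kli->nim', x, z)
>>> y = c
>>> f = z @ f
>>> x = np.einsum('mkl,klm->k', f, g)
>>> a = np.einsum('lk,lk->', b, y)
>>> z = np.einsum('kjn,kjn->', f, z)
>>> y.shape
(13, 19)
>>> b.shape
(13, 19)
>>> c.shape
(13, 19)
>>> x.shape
(13,)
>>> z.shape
()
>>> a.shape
()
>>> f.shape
(19, 13, 5)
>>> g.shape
(13, 5, 19)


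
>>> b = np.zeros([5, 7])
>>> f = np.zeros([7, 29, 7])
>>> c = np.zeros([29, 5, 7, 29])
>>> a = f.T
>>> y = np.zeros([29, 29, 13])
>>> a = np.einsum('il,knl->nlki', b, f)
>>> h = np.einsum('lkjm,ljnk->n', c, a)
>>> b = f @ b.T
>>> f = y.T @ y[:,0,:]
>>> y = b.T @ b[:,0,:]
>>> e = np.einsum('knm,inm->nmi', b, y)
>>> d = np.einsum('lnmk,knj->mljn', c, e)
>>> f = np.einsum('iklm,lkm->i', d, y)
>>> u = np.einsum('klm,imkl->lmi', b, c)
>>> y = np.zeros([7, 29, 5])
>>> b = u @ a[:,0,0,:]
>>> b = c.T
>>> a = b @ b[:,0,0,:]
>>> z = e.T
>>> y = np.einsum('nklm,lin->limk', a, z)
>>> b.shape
(29, 7, 5, 29)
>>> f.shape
(7,)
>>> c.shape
(29, 5, 7, 29)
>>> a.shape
(29, 7, 5, 29)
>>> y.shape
(5, 5, 29, 7)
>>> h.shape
(7,)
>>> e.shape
(29, 5, 5)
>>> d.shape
(7, 29, 5, 5)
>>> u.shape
(29, 5, 29)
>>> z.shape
(5, 5, 29)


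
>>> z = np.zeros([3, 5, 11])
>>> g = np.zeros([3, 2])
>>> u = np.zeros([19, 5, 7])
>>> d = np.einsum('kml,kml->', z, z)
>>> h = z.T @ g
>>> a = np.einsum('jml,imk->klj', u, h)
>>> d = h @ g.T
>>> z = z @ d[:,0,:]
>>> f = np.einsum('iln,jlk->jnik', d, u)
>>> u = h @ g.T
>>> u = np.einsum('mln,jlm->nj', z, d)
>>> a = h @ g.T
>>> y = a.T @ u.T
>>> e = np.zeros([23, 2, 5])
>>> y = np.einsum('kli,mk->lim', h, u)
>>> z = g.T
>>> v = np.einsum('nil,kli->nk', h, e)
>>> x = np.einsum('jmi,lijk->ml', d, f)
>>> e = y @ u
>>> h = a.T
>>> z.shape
(2, 3)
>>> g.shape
(3, 2)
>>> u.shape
(3, 11)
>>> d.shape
(11, 5, 3)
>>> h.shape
(3, 5, 11)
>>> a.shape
(11, 5, 3)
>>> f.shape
(19, 3, 11, 7)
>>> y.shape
(5, 2, 3)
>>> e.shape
(5, 2, 11)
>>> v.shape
(11, 23)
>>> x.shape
(5, 19)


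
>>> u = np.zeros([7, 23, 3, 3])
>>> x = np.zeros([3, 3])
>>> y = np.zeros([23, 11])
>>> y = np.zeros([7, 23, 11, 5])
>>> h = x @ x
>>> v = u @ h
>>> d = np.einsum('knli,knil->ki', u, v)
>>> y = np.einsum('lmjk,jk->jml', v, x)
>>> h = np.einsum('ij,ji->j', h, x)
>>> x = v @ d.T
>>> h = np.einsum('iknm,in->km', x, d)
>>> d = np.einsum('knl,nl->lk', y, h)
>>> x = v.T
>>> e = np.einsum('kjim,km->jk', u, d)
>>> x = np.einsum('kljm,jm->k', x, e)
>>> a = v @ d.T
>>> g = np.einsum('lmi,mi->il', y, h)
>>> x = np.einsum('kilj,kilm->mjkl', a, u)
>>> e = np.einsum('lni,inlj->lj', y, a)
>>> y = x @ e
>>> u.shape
(7, 23, 3, 3)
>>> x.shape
(3, 7, 7, 3)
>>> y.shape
(3, 7, 7, 7)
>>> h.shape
(23, 7)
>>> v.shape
(7, 23, 3, 3)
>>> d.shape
(7, 3)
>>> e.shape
(3, 7)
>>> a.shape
(7, 23, 3, 7)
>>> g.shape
(7, 3)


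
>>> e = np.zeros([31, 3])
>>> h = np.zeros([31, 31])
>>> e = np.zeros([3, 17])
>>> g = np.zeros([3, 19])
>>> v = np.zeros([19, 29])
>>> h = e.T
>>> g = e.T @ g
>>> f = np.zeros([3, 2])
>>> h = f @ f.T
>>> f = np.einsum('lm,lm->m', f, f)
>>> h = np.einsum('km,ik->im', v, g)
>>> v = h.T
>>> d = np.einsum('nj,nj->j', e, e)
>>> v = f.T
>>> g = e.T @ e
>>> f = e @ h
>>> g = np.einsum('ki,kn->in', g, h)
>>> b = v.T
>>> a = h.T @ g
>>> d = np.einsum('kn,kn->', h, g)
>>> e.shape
(3, 17)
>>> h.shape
(17, 29)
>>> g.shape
(17, 29)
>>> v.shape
(2,)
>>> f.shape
(3, 29)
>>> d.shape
()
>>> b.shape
(2,)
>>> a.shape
(29, 29)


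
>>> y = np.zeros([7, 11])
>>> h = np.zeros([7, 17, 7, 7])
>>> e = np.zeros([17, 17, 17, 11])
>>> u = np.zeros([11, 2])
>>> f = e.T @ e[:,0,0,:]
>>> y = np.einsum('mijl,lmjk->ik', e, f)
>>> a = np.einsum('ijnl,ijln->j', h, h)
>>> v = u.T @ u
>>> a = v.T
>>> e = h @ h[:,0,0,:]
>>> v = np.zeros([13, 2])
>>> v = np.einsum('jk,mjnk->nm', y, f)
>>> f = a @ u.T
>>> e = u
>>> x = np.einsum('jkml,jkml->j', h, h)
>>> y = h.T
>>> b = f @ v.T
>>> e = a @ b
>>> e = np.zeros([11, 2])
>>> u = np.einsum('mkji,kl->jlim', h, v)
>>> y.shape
(7, 7, 17, 7)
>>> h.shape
(7, 17, 7, 7)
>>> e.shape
(11, 2)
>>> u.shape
(7, 11, 7, 7)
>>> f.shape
(2, 11)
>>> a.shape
(2, 2)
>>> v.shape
(17, 11)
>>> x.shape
(7,)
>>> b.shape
(2, 17)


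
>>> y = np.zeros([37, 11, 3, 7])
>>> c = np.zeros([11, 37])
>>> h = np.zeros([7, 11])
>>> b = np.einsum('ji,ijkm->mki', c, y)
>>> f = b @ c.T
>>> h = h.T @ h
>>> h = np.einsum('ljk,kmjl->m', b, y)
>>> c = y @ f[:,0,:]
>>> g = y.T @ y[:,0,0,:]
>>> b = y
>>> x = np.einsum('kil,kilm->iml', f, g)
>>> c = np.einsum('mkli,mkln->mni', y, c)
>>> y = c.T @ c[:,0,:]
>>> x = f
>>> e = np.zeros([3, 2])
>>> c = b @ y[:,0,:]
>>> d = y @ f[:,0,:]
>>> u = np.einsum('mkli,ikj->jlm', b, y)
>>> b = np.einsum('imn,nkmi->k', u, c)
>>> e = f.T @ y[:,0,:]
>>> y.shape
(7, 11, 7)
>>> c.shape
(37, 11, 3, 7)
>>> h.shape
(11,)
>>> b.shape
(11,)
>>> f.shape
(7, 3, 11)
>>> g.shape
(7, 3, 11, 7)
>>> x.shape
(7, 3, 11)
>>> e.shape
(11, 3, 7)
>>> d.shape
(7, 11, 11)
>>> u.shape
(7, 3, 37)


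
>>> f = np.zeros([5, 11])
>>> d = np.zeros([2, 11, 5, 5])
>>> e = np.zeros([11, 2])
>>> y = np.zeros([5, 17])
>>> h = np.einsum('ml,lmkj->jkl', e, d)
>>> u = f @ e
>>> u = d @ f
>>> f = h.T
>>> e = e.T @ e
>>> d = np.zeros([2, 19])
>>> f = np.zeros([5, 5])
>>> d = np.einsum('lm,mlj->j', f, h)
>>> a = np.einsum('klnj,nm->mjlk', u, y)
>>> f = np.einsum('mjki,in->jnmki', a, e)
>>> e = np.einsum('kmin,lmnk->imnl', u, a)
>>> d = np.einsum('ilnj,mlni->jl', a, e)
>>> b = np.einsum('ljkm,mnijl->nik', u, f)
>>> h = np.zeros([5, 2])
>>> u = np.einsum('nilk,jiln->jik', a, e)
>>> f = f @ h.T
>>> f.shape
(11, 2, 17, 11, 5)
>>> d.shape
(2, 11)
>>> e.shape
(5, 11, 11, 17)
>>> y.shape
(5, 17)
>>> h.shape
(5, 2)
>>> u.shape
(5, 11, 2)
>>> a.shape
(17, 11, 11, 2)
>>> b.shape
(2, 17, 5)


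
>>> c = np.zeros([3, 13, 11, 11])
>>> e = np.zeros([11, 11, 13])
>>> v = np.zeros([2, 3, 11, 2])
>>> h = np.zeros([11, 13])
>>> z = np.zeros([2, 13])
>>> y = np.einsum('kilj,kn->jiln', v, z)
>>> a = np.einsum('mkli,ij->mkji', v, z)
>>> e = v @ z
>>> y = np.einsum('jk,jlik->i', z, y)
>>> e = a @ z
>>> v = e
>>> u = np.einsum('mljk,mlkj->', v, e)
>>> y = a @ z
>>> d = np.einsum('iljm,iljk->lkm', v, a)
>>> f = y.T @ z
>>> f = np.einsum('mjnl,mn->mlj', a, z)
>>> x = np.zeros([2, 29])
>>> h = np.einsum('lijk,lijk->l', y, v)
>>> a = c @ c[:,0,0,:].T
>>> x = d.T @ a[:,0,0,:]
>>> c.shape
(3, 13, 11, 11)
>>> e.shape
(2, 3, 13, 13)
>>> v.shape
(2, 3, 13, 13)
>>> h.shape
(2,)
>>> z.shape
(2, 13)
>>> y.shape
(2, 3, 13, 13)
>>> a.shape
(3, 13, 11, 3)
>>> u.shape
()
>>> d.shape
(3, 2, 13)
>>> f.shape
(2, 2, 3)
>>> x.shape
(13, 2, 3)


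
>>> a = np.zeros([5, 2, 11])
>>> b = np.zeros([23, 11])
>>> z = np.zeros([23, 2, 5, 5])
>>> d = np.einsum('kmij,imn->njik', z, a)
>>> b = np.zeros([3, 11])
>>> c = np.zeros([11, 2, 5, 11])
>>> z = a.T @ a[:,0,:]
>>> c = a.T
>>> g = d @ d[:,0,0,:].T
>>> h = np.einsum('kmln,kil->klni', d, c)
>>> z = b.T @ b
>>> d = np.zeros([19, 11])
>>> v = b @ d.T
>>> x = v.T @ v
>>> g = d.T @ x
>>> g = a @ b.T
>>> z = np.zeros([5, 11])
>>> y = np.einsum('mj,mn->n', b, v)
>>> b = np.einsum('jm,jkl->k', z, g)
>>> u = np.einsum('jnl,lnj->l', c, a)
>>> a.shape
(5, 2, 11)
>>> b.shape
(2,)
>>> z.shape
(5, 11)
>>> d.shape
(19, 11)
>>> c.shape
(11, 2, 5)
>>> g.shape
(5, 2, 3)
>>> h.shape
(11, 5, 23, 2)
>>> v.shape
(3, 19)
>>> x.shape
(19, 19)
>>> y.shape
(19,)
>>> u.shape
(5,)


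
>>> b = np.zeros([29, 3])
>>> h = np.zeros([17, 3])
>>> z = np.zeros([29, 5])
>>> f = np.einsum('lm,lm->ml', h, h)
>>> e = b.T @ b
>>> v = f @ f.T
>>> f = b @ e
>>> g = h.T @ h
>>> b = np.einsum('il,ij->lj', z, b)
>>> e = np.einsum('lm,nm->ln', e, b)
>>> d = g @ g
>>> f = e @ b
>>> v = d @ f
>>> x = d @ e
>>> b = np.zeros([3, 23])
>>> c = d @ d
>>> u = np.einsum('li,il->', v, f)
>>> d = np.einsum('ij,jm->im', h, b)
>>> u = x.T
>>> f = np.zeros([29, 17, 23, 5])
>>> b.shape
(3, 23)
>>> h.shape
(17, 3)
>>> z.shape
(29, 5)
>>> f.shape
(29, 17, 23, 5)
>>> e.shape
(3, 5)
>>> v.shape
(3, 3)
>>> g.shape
(3, 3)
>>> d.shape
(17, 23)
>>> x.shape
(3, 5)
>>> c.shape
(3, 3)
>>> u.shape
(5, 3)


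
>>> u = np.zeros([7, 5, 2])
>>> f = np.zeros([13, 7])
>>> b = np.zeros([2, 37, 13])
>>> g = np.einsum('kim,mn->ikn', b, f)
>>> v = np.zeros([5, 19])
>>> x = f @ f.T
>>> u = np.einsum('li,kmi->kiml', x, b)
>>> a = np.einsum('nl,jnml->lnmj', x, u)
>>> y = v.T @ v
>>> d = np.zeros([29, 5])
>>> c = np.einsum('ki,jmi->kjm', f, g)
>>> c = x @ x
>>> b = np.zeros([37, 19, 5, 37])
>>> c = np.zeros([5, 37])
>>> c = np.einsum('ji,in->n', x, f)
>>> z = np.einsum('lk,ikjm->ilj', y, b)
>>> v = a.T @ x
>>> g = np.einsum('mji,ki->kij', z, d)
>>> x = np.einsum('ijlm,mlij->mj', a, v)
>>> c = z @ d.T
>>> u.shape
(2, 13, 37, 13)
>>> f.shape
(13, 7)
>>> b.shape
(37, 19, 5, 37)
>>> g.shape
(29, 5, 19)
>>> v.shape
(2, 37, 13, 13)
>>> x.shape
(2, 13)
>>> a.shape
(13, 13, 37, 2)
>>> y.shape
(19, 19)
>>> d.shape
(29, 5)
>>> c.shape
(37, 19, 29)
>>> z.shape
(37, 19, 5)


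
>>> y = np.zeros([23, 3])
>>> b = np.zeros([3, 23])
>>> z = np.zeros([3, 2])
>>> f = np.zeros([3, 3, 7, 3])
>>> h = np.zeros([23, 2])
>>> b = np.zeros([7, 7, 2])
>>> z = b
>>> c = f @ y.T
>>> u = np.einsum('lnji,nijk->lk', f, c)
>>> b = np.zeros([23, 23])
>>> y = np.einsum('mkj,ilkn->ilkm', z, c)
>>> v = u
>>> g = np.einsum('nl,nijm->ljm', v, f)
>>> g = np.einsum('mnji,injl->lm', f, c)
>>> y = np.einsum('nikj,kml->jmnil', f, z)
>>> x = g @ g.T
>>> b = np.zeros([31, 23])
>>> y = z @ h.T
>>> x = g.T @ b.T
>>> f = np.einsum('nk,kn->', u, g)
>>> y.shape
(7, 7, 23)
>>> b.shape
(31, 23)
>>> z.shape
(7, 7, 2)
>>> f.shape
()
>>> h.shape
(23, 2)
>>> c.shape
(3, 3, 7, 23)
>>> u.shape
(3, 23)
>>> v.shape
(3, 23)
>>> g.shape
(23, 3)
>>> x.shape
(3, 31)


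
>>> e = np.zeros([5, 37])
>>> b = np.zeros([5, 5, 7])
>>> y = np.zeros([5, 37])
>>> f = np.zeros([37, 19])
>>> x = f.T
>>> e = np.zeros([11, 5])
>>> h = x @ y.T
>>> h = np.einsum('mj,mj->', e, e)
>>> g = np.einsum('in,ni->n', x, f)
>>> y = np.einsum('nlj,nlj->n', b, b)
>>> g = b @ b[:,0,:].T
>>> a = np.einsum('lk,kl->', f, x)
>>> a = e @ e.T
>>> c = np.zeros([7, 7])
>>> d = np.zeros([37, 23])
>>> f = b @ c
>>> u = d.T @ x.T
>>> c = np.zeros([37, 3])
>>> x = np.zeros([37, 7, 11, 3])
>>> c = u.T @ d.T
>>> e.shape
(11, 5)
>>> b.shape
(5, 5, 7)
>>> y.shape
(5,)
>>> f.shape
(5, 5, 7)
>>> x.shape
(37, 7, 11, 3)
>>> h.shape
()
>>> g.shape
(5, 5, 5)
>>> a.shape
(11, 11)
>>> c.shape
(19, 37)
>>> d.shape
(37, 23)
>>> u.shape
(23, 19)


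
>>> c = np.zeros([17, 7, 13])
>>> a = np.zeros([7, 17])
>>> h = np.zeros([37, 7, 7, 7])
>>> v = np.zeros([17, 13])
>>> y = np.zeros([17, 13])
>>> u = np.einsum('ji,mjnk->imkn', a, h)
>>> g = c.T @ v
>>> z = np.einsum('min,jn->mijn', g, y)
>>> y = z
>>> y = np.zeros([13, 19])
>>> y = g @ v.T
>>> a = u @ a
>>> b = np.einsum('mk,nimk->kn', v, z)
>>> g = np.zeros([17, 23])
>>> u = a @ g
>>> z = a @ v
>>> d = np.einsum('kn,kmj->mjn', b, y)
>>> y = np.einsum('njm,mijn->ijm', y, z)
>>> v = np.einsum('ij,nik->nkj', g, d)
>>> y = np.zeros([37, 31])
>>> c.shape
(17, 7, 13)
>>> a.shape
(17, 37, 7, 17)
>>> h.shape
(37, 7, 7, 7)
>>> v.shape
(7, 13, 23)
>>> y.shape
(37, 31)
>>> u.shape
(17, 37, 7, 23)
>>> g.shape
(17, 23)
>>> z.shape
(17, 37, 7, 13)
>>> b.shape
(13, 13)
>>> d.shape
(7, 17, 13)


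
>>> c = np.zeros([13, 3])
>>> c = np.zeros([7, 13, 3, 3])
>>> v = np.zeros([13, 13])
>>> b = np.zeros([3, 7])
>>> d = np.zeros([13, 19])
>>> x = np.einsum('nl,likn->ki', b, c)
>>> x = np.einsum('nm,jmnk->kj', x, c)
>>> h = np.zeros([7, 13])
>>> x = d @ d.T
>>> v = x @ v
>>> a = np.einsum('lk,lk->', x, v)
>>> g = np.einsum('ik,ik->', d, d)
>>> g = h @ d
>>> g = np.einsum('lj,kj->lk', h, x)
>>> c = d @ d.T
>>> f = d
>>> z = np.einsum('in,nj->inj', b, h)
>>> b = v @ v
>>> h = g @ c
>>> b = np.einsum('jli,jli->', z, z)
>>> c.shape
(13, 13)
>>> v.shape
(13, 13)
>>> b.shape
()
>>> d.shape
(13, 19)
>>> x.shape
(13, 13)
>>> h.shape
(7, 13)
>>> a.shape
()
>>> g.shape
(7, 13)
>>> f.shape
(13, 19)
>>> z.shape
(3, 7, 13)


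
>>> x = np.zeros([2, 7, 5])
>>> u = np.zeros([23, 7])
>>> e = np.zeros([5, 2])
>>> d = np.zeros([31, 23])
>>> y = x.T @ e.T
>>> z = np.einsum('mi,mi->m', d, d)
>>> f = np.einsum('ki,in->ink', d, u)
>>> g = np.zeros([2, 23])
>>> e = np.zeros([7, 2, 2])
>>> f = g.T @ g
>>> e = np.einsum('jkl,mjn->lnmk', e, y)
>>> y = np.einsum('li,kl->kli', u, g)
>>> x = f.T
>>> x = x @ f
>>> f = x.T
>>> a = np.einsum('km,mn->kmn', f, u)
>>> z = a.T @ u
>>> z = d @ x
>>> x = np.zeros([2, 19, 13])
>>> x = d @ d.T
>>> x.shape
(31, 31)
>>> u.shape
(23, 7)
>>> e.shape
(2, 5, 5, 2)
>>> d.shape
(31, 23)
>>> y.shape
(2, 23, 7)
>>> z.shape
(31, 23)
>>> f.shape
(23, 23)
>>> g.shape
(2, 23)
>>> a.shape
(23, 23, 7)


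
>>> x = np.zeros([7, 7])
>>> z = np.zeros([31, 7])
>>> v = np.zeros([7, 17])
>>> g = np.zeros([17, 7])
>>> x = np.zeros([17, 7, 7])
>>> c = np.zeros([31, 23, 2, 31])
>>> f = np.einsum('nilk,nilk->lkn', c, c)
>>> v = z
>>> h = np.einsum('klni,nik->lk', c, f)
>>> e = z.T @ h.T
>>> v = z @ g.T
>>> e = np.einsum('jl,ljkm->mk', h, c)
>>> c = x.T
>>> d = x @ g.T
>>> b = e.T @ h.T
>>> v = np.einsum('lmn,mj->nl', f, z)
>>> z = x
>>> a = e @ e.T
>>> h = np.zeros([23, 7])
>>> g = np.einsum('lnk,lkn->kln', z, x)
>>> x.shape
(17, 7, 7)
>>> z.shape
(17, 7, 7)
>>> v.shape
(31, 2)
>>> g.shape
(7, 17, 7)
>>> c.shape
(7, 7, 17)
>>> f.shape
(2, 31, 31)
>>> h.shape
(23, 7)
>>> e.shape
(31, 2)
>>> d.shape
(17, 7, 17)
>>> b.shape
(2, 23)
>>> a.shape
(31, 31)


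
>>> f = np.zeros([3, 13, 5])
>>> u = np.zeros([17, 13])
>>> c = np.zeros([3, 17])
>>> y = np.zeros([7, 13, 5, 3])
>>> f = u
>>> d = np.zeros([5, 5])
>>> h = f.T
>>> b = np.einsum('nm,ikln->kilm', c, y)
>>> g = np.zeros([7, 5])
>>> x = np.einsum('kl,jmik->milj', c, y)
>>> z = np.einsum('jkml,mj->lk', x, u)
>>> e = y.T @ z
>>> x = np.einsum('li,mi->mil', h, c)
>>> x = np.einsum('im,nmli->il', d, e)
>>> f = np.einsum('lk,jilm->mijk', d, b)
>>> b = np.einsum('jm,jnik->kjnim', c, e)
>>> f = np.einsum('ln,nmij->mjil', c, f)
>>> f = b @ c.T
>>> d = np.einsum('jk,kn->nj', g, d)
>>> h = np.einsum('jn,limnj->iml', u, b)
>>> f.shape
(5, 3, 5, 13, 3)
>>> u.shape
(17, 13)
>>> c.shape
(3, 17)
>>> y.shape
(7, 13, 5, 3)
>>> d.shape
(5, 7)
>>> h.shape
(3, 5, 5)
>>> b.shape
(5, 3, 5, 13, 17)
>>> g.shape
(7, 5)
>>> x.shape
(5, 13)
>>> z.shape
(7, 5)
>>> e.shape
(3, 5, 13, 5)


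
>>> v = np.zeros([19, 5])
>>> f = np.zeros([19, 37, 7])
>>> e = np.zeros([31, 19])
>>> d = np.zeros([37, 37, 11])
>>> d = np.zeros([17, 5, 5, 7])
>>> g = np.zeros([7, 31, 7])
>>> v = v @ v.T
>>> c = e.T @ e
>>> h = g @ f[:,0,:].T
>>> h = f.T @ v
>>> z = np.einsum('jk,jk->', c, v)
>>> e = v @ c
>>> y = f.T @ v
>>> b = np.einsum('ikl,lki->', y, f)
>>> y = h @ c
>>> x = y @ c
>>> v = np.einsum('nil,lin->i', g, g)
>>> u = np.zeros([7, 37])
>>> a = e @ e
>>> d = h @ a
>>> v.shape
(31,)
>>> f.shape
(19, 37, 7)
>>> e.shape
(19, 19)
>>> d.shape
(7, 37, 19)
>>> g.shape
(7, 31, 7)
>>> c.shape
(19, 19)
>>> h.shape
(7, 37, 19)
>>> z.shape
()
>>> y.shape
(7, 37, 19)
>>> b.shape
()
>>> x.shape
(7, 37, 19)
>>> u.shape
(7, 37)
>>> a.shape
(19, 19)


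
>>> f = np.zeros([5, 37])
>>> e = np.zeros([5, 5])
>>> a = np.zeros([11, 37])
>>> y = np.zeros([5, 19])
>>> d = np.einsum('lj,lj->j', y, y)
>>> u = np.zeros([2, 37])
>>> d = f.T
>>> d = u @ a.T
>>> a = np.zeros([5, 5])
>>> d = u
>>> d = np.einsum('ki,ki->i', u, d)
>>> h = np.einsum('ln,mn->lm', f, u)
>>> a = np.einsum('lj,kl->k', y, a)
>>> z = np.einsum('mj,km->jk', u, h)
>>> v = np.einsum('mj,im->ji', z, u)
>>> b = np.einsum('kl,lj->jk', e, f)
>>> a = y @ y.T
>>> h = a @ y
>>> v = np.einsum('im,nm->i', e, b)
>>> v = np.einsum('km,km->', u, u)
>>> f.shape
(5, 37)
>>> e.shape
(5, 5)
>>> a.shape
(5, 5)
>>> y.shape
(5, 19)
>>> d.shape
(37,)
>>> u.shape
(2, 37)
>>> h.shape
(5, 19)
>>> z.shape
(37, 5)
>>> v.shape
()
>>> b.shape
(37, 5)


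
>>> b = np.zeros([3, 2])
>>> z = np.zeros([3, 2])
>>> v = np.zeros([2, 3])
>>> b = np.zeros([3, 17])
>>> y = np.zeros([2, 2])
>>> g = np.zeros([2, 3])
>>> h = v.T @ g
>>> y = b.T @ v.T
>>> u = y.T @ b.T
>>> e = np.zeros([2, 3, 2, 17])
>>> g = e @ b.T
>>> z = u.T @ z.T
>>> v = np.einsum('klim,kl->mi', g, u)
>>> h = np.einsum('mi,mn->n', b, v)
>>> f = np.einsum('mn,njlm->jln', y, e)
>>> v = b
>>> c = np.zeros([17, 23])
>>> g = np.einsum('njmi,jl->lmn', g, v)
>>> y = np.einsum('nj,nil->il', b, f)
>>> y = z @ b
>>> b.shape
(3, 17)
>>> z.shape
(3, 3)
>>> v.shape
(3, 17)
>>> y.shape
(3, 17)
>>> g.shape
(17, 2, 2)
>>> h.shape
(2,)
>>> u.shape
(2, 3)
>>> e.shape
(2, 3, 2, 17)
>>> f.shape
(3, 2, 2)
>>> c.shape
(17, 23)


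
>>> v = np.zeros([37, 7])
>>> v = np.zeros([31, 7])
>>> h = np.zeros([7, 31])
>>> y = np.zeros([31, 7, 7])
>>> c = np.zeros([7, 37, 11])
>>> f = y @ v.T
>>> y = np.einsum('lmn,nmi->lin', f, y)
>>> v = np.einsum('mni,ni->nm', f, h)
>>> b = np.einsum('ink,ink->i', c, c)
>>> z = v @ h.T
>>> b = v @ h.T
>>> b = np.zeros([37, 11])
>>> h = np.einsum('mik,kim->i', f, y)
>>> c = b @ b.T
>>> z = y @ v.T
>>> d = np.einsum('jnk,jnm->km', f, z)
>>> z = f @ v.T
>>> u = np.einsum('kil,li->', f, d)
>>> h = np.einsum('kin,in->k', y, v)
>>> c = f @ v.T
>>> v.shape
(7, 31)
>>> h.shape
(31,)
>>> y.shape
(31, 7, 31)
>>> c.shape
(31, 7, 7)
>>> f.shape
(31, 7, 31)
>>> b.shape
(37, 11)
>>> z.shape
(31, 7, 7)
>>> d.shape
(31, 7)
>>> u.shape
()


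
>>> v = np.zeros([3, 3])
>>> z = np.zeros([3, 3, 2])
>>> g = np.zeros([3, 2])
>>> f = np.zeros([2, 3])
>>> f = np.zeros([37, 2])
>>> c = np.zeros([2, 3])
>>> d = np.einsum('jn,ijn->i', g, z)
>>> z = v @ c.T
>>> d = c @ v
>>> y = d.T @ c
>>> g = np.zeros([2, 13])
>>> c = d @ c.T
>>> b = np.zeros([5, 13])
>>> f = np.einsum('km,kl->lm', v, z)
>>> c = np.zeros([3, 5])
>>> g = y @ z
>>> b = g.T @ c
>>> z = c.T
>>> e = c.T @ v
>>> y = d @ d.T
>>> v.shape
(3, 3)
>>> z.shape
(5, 3)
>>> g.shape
(3, 2)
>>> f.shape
(2, 3)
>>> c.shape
(3, 5)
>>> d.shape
(2, 3)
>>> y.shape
(2, 2)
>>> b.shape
(2, 5)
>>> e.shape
(5, 3)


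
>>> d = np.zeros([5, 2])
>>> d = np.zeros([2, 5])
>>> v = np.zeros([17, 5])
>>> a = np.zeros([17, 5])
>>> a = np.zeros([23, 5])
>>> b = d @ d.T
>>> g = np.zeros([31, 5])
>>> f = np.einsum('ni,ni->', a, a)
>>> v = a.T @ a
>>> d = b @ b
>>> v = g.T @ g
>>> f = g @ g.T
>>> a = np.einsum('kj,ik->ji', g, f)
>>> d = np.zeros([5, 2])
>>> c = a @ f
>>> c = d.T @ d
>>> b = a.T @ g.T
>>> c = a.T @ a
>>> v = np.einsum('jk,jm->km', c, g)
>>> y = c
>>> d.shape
(5, 2)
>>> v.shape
(31, 5)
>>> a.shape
(5, 31)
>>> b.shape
(31, 31)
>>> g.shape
(31, 5)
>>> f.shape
(31, 31)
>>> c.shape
(31, 31)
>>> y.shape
(31, 31)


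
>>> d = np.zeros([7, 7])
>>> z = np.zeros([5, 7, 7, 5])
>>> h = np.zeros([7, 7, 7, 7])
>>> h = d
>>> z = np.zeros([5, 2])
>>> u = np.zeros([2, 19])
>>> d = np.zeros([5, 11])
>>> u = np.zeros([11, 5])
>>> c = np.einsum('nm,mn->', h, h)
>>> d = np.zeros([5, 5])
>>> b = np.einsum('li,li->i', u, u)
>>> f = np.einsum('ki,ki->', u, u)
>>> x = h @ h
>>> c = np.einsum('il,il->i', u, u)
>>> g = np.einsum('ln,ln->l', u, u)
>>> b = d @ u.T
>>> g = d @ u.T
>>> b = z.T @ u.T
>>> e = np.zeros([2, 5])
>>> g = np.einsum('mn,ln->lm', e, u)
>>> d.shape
(5, 5)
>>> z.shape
(5, 2)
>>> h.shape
(7, 7)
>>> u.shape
(11, 5)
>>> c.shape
(11,)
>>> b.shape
(2, 11)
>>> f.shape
()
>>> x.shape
(7, 7)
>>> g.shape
(11, 2)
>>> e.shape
(2, 5)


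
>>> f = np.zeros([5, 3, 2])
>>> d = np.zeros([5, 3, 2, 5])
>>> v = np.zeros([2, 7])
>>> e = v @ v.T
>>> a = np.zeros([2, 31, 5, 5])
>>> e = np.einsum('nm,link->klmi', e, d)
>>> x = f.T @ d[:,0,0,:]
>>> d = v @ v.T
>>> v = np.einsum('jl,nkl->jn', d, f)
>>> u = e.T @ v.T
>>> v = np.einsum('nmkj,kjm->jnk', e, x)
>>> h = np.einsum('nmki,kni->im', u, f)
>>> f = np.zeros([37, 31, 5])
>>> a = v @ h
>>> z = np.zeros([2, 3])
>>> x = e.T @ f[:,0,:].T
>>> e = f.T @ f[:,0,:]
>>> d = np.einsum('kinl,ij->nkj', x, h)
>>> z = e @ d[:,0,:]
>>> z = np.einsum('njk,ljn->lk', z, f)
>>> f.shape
(37, 31, 5)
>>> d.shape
(5, 3, 2)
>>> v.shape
(3, 5, 2)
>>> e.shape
(5, 31, 5)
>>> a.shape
(3, 5, 2)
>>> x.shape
(3, 2, 5, 37)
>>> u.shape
(3, 2, 5, 2)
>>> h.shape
(2, 2)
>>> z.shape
(37, 2)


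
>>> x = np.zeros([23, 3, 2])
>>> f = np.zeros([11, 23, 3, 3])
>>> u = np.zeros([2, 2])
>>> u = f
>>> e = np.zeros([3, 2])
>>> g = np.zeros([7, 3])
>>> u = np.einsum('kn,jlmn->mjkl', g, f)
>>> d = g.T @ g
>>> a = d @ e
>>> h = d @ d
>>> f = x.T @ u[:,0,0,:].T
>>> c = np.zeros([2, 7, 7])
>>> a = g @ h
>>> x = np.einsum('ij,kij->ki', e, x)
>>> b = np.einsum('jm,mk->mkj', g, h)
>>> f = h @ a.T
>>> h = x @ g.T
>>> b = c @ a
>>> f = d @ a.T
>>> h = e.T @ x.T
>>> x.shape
(23, 3)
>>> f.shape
(3, 7)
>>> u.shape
(3, 11, 7, 23)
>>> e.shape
(3, 2)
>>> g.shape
(7, 3)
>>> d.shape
(3, 3)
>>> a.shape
(7, 3)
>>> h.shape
(2, 23)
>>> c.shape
(2, 7, 7)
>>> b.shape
(2, 7, 3)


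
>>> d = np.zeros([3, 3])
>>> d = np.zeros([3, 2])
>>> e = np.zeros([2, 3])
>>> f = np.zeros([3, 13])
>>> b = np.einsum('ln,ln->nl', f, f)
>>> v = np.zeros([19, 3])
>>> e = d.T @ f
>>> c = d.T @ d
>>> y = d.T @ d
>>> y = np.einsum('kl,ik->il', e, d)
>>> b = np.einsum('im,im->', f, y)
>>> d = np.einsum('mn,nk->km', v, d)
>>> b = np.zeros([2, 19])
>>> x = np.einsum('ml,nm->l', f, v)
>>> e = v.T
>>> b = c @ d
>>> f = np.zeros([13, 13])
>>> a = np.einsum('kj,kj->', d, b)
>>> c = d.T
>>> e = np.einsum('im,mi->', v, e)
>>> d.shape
(2, 19)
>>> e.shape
()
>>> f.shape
(13, 13)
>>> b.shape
(2, 19)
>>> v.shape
(19, 3)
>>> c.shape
(19, 2)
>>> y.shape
(3, 13)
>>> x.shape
(13,)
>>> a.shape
()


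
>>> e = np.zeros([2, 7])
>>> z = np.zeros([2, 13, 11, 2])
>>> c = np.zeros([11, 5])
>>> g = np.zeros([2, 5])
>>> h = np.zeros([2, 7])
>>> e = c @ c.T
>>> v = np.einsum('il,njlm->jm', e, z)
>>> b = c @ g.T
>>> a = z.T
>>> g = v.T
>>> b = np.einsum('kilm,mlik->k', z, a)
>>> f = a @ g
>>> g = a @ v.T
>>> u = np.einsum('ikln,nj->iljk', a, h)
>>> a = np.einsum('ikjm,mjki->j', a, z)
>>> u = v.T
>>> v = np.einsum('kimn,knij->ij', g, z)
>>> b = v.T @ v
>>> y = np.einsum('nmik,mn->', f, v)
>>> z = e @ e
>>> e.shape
(11, 11)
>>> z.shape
(11, 11)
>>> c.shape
(11, 5)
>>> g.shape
(2, 11, 13, 13)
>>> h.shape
(2, 7)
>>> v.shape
(11, 2)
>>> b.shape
(2, 2)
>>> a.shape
(13,)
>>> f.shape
(2, 11, 13, 13)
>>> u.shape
(2, 13)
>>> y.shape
()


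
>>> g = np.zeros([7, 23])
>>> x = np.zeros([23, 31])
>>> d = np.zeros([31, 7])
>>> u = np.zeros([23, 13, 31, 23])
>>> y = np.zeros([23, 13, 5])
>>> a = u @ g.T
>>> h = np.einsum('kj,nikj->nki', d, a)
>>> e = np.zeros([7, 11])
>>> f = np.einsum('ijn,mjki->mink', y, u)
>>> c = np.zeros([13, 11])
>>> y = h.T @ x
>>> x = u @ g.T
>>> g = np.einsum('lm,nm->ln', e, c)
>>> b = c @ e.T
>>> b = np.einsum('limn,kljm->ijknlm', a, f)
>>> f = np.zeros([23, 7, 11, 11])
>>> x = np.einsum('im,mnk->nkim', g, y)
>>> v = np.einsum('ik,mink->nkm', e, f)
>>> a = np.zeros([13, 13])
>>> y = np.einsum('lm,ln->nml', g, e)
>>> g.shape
(7, 13)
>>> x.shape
(31, 31, 7, 13)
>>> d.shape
(31, 7)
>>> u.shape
(23, 13, 31, 23)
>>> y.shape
(11, 13, 7)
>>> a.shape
(13, 13)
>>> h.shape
(23, 31, 13)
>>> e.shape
(7, 11)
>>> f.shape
(23, 7, 11, 11)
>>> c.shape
(13, 11)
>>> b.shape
(13, 5, 23, 7, 23, 31)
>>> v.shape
(11, 11, 23)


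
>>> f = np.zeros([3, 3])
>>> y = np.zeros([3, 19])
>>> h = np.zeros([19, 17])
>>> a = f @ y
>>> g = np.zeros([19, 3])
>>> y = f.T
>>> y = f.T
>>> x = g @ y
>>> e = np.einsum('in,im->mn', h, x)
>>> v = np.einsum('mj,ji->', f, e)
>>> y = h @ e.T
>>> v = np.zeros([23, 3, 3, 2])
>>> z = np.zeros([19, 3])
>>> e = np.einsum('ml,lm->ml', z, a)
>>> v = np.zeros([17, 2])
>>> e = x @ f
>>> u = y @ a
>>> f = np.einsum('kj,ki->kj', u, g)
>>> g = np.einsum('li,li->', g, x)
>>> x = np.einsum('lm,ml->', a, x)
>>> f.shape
(19, 19)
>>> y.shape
(19, 3)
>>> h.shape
(19, 17)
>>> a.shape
(3, 19)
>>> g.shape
()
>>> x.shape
()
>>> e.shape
(19, 3)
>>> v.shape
(17, 2)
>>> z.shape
(19, 3)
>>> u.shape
(19, 19)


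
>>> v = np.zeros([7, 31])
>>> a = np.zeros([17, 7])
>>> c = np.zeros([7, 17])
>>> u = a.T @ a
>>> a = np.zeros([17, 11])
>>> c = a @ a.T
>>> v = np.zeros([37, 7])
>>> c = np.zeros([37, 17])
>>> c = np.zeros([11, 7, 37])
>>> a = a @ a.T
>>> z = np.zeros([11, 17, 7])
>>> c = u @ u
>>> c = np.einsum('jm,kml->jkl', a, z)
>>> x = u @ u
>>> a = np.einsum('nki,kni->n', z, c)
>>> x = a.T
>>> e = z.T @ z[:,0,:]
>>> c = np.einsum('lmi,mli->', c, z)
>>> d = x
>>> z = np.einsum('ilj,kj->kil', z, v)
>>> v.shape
(37, 7)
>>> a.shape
(11,)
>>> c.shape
()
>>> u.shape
(7, 7)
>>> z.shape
(37, 11, 17)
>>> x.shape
(11,)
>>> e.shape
(7, 17, 7)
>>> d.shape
(11,)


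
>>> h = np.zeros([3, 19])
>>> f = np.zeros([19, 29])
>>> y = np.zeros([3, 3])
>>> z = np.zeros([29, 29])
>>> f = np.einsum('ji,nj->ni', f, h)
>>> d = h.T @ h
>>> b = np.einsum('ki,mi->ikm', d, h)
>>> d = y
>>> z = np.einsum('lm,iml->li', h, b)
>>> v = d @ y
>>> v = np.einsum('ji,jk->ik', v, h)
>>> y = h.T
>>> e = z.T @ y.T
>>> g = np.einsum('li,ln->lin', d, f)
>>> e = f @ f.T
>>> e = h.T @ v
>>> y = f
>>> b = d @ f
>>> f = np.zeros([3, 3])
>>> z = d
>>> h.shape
(3, 19)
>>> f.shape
(3, 3)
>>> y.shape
(3, 29)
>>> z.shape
(3, 3)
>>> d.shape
(3, 3)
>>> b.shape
(3, 29)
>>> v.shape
(3, 19)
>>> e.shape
(19, 19)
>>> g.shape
(3, 3, 29)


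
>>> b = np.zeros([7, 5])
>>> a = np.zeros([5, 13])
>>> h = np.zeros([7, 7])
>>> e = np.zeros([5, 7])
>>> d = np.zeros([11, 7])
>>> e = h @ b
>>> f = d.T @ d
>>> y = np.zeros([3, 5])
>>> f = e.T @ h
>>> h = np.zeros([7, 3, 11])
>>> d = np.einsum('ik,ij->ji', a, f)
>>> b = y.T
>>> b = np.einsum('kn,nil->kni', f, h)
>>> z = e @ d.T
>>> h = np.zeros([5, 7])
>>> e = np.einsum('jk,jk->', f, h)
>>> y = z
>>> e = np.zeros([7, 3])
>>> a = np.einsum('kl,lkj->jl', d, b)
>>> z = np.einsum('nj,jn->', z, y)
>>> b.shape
(5, 7, 3)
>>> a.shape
(3, 5)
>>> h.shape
(5, 7)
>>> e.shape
(7, 3)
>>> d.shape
(7, 5)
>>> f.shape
(5, 7)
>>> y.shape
(7, 7)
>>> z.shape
()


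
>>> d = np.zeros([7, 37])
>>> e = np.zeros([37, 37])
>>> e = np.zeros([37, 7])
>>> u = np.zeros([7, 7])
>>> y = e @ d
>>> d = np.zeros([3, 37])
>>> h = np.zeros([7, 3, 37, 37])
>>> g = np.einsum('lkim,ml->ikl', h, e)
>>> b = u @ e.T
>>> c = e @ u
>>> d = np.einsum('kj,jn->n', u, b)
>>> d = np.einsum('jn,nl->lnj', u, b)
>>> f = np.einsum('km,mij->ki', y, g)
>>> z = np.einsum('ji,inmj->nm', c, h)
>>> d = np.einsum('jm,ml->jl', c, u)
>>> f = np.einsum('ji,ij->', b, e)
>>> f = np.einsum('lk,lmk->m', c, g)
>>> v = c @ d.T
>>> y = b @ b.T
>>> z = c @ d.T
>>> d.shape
(37, 7)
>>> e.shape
(37, 7)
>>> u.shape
(7, 7)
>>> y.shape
(7, 7)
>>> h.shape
(7, 3, 37, 37)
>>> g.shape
(37, 3, 7)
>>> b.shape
(7, 37)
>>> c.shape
(37, 7)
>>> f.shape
(3,)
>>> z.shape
(37, 37)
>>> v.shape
(37, 37)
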